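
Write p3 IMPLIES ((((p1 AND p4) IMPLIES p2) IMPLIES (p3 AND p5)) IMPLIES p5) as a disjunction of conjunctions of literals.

NOT p3 OR (NOT p1 AND NOT p5) OR (NOT p4 AND NOT p5) OR (p2 AND NOT p5) OR p5

p3 IMPLIES ((((p1 AND p4) IMPLIES p2) IMPLIES (p3 AND p5)) IMPLIES p5)
≡ NOT p3 OR ((((p1 AND p4) IMPLIES p2) IMPLIES (p3 AND p5)) IMPLIES p5)   [eliminate IMPLIES]
≡ NOT p3 OR NOT (((p1 AND p4) IMPLIES p2) IMPLIES (p3 AND p5)) OR p5   [eliminate IMPLIES]
≡ NOT p3 OR NOT (NOT ((p1 AND p4) IMPLIES p2) OR (p3 AND p5)) OR p5   [eliminate IMPLIES]
≡ NOT p3 OR NOT (NOT (NOT (p1 AND p4) OR p2) OR (p3 AND p5)) OR p5   [eliminate IMPLIES]
≡ NOT p3 OR (NOT NOT (NOT (p1 AND p4) OR p2) AND NOT (p3 AND p5)) OR p5   [De Morgan]
≡ NOT p3 OR ((NOT (p1 AND p4) OR p2) AND NOT (p3 AND p5)) OR p5   [double negation]
≡ NOT p3 OR ((NOT p1 OR NOT p4 OR p2) AND NOT (p3 AND p5)) OR p5   [De Morgan]
≡ NOT p3 OR ((NOT p1 OR NOT p4 OR p2) AND (NOT p3 OR NOT p5)) OR p5   [De Morgan]
≡ NOT p3 OR (NOT p1 AND NOT p3) OR (NOT p1 AND NOT p5) OR (NOT p4 AND NOT p3) OR (NOT p4 AND NOT p5) OR (p2 AND NOT p3) OR (p2 AND NOT p5) OR p5   [distribute AND over OR]
≡ NOT p3 OR (NOT p1 AND NOT p5) OR (NOT p4 AND NOT p5) OR (p2 AND NOT p5) OR p5   [simplify]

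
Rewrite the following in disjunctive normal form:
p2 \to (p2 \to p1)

\lnot p2 \lor p1

p2 \to (p2 \to p1)
≡ \lnot p2 \lor (p2 \to p1)   (eliminate \to)
≡ \lnot p2 \lor \lnot p2 \lor p1   (eliminate \to)
≡ \lnot p2 \lor p1   (simplify)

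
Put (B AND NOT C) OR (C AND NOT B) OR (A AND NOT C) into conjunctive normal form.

(B OR C OR A) AND (NOT C OR NOT B)

(B AND NOT C) OR (C AND NOT B) OR (A AND NOT C)
≡ (B OR C OR A) AND (B OR C OR NOT C) AND (B OR NOT B OR A) AND (B OR NOT B OR NOT C) AND (NOT C OR C OR A) AND (NOT C OR C OR NOT C) AND (NOT C OR NOT B OR A) AND (NOT C OR NOT B OR NOT C)   — distribute OR over AND
≡ (B OR C OR A) AND (NOT C OR NOT B)   — simplify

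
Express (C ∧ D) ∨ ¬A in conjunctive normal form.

(C ∧ D) ∨ ¬A
= (C ∨ ¬A) ∧ (D ∨ ¬A)   (distribute ∨ over ∧)

(C ∨ ¬A) ∧ (D ∨ ¬A)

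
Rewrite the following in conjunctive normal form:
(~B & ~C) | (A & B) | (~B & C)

~B | A

(~B & ~C) | (A & B) | (~B & C)
⇔ (~B | A | ~B) & (~B | A | C) & (~B | B | ~B) & (~B | B | C) & (~C | A | ~B) & (~C | A | C) & (~C | B | ~B) & (~C | B | C)   [distribute | over &]
⇔ ~B | A   [simplify]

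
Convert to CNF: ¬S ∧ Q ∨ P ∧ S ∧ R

(¬S ∨ P) ∧ (¬S ∨ R) ∧ (Q ∨ P) ∧ (Q ∨ S) ∧ (Q ∨ R)

¬S ∧ Q ∨ P ∧ S ∧ R
⇔ (¬S ∨ P) ∧ (¬S ∨ S) ∧ (¬S ∨ R) ∧ (Q ∨ P) ∧ (Q ∨ S) ∧ (Q ∨ R)   [distribute ∨ over ∧]
⇔ (¬S ∨ P) ∧ (¬S ∨ R) ∧ (Q ∨ P) ∧ (Q ∨ S) ∧ (Q ∨ R)   [simplify]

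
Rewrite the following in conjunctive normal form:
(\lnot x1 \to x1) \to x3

\lnot x1 \lor x3

(\lnot x1 \to x1) \to x3
⇔ \lnot (\lnot x1 \to x1) \lor x3   [eliminate \to]
⇔ \lnot (\lnot \lnot x1 \lor x1) \lor x3   [eliminate \to]
⇔ (\lnot \lnot \lnot x1 \land \lnot x1) \lor x3   [De Morgan]
⇔ (\lnot x1 \land \lnot x1) \lor x3   [double negation]
⇔ (\lnot x1 \lor x3) \land (\lnot x1 \lor x3)   [distribute \lor over \land]
⇔ \lnot x1 \lor x3   [simplify]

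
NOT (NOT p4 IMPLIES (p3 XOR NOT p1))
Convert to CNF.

NOT (NOT p4 IMPLIES (p3 XOR NOT p1))
⇔ NOT (NOT NOT p4 OR (p3 XOR NOT p1))   (eliminate IMPLIES)
⇔ NOT (NOT NOT p4 OR ((p3 OR NOT p1) AND NOT (p3 AND NOT p1)))   (expand XOR)
⇔ NOT NOT NOT p4 AND NOT ((p3 OR NOT p1) AND NOT (p3 AND NOT p1))   (De Morgan)
⇔ NOT p4 AND NOT ((p3 OR NOT p1) AND NOT (p3 AND NOT p1))   (double negation)
⇔ NOT p4 AND (NOT (p3 OR NOT p1) OR NOT NOT (p3 AND NOT p1))   (De Morgan)
⇔ NOT p4 AND ((NOT p3 AND NOT NOT p1) OR NOT NOT (p3 AND NOT p1))   (De Morgan)
⇔ NOT p4 AND ((NOT p3 AND p1) OR NOT NOT (p3 AND NOT p1))   (double negation)
⇔ NOT p4 AND ((NOT p3 AND p1) OR (p3 AND NOT p1))   (double negation)
⇔ NOT p4 AND (NOT p3 OR p3) AND (NOT p3 OR NOT p1) AND (p1 OR p3) AND (p1 OR NOT p1)   (distribute OR over AND)
⇔ NOT p4 AND (NOT p3 OR NOT p1) AND (p1 OR p3)   (simplify)

NOT p4 AND (NOT p3 OR NOT p1) AND (p1 OR p3)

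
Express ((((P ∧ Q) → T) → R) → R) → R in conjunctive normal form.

((((P ∧ Q) → T) → R) → R) → R
≡ ¬((((P ∧ Q) → T) → R) → R) ∨ R   (eliminate →)
≡ ¬(¬(((P ∧ Q) → T) → R) ∨ R) ∨ R   (eliminate →)
≡ ¬(¬(¬((P ∧ Q) → T) ∨ R) ∨ R) ∨ R   (eliminate →)
≡ ¬(¬(¬(¬(P ∧ Q) ∨ T) ∨ R) ∨ R) ∨ R   (eliminate →)
≡ (¬¬(¬(¬(P ∧ Q) ∨ T) ∨ R) ∧ ¬R) ∨ R   (De Morgan)
≡ ((¬(¬(P ∧ Q) ∨ T) ∨ R) ∧ ¬R) ∨ R   (double negation)
≡ (((¬¬(P ∧ Q) ∧ ¬T) ∨ R) ∧ ¬R) ∨ R   (De Morgan)
≡ (((P ∧ Q ∧ ¬T) ∨ R) ∧ ¬R) ∨ R   (double negation)
≡ (P ∨ R ∨ R) ∧ (Q ∨ R ∨ R) ∧ (¬T ∨ R ∨ R) ∧ (¬R ∨ R)   (distribute ∨ over ∧)
≡ (P ∨ R) ∧ (Q ∨ R) ∧ (¬T ∨ R)   (simplify)

(P ∨ R) ∧ (Q ∨ R) ∧ (¬T ∨ R)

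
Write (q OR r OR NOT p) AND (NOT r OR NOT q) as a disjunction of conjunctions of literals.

(q OR r OR NOT p) AND (NOT r OR NOT q)
≡ (q AND NOT r) OR (q AND NOT q) OR (r AND NOT r) OR (r AND NOT q) OR (NOT p AND NOT r) OR (NOT p AND NOT q)   (distribute AND over OR)
≡ (q AND NOT r) OR (r AND NOT q) OR (NOT p AND NOT r) OR (NOT p AND NOT q)   (simplify)

(q AND NOT r) OR (r AND NOT q) OR (NOT p AND NOT r) OR (NOT p AND NOT q)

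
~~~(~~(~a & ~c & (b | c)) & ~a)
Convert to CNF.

a | c | ~b

~~~(~~(~a & ~c & (b | c)) & ~a)
≡ ~(~~(~a & ~c & (b | c)) & ~a)   [double negation]
≡ ~~~(~a & ~c & (b | c)) | ~~a   [De Morgan]
≡ ~(~a & ~c & (b | c)) | ~~a   [double negation]
≡ ~~a | ~~c | ~(b | c) | ~~a   [De Morgan]
≡ a | ~~c | ~(b | c) | ~~a   [double negation]
≡ a | c | ~(b | c) | ~~a   [double negation]
≡ a | c | (~b & ~c) | ~~a   [De Morgan]
≡ a | c | (~b & ~c) | a   [double negation]
≡ (a | c | ~b | a) & (a | c | ~c | a)   [distribute | over &]
≡ a | c | ~b   [simplify]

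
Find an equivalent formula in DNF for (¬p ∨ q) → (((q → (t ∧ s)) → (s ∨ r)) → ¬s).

(p ∧ ¬q) ∨ ¬s

(¬p ∨ q) → (((q → (t ∧ s)) → (s ∨ r)) → ¬s)
≡ ¬(¬p ∨ q) ∨ (((q → (t ∧ s)) → (s ∨ r)) → ¬s)   [eliminate →]
≡ ¬(¬p ∨ q) ∨ ¬((q → (t ∧ s)) → (s ∨ r)) ∨ ¬s   [eliminate →]
≡ ¬(¬p ∨ q) ∨ ¬(¬(q → (t ∧ s)) ∨ s ∨ r) ∨ ¬s   [eliminate →]
≡ ¬(¬p ∨ q) ∨ ¬(¬(¬q ∨ (t ∧ s)) ∨ s ∨ r) ∨ ¬s   [eliminate →]
≡ (¬¬p ∧ ¬q) ∨ ¬(¬(¬q ∨ (t ∧ s)) ∨ s ∨ r) ∨ ¬s   [De Morgan]
≡ (p ∧ ¬q) ∨ ¬(¬(¬q ∨ (t ∧ s)) ∨ s ∨ r) ∨ ¬s   [double negation]
≡ (p ∧ ¬q) ∨ (¬¬(¬q ∨ (t ∧ s)) ∧ ¬s ∧ ¬r) ∨ ¬s   [De Morgan]
≡ (p ∧ ¬q) ∨ ((¬q ∨ (t ∧ s)) ∧ ¬s ∧ ¬r) ∨ ¬s   [double negation]
≡ (p ∧ ¬q) ∨ (¬q ∧ ¬s ∧ ¬r) ∨ (t ∧ s ∧ ¬s ∧ ¬r) ∨ ¬s   [distribute ∧ over ∨]
≡ (p ∧ ¬q) ∨ ¬s   [simplify]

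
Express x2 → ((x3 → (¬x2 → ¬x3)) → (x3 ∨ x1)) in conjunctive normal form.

x2 → ((x3 → (¬x2 → ¬x3)) → (x3 ∨ x1))
≡ ¬x2 ∨ ((x3 → (¬x2 → ¬x3)) → (x3 ∨ x1))   (eliminate →)
≡ ¬x2 ∨ ¬(x3 → (¬x2 → ¬x3)) ∨ x3 ∨ x1   (eliminate →)
≡ ¬x2 ∨ ¬(¬x3 ∨ (¬x2 → ¬x3)) ∨ x3 ∨ x1   (eliminate →)
≡ ¬x2 ∨ ¬(¬x3 ∨ ¬¬x2 ∨ ¬x3) ∨ x3 ∨ x1   (eliminate →)
≡ ¬x2 ∨ (¬¬x3 ∧ ¬¬¬x2 ∧ ¬¬x3) ∨ x3 ∨ x1   (De Morgan)
≡ ¬x2 ∨ (x3 ∧ ¬¬¬x2 ∧ ¬¬x3) ∨ x3 ∨ x1   (double negation)
≡ ¬x2 ∨ (x3 ∧ ¬x2 ∧ ¬¬x3) ∨ x3 ∨ x1   (double negation)
≡ ¬x2 ∨ (x3 ∧ ¬x2 ∧ x3) ∨ x3 ∨ x1   (double negation)
≡ (¬x2 ∨ x3 ∨ x3 ∨ x1) ∧ (¬x2 ∨ ¬x2 ∨ x3 ∨ x1) ∧ (¬x2 ∨ x3 ∨ x3 ∨ x1)   (distribute ∨ over ∧)
≡ ¬x2 ∨ x3 ∨ x1   (simplify)

¬x2 ∨ x3 ∨ x1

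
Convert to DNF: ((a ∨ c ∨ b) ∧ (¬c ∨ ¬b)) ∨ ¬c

(a ∧ ¬b) ∨ (c ∧ ¬b) ∨ ¬c

((a ∨ c ∨ b) ∧ (¬c ∨ ¬b)) ∨ ¬c
⇔ (a ∧ ¬c) ∨ (a ∧ ¬b) ∨ (c ∧ ¬c) ∨ (c ∧ ¬b) ∨ (b ∧ ¬c) ∨ (b ∧ ¬b) ∨ ¬c
⇔ (a ∧ ¬b) ∨ (c ∧ ¬b) ∨ ¬c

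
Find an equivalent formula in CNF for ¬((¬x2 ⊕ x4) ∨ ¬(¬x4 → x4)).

(¬x4 ∨ ¬x2) ∧ x4

¬((¬x2 ⊕ x4) ∨ ¬(¬x4 → x4))
≡ ¬(((¬x2 ∨ x4) ∧ ¬(¬x2 ∧ x4)) ∨ ¬(¬x4 → x4))
≡ ¬(((¬x2 ∨ x4) ∧ ¬(¬x2 ∧ x4)) ∨ ¬(¬¬x4 ∨ x4))
≡ ¬((¬x2 ∨ x4) ∧ ¬(¬x2 ∧ x4)) ∧ ¬¬(¬¬x4 ∨ x4)
≡ (¬(¬x2 ∨ x4) ∨ ¬¬(¬x2 ∧ x4)) ∧ ¬¬(¬¬x4 ∨ x4)
≡ ((¬¬x2 ∧ ¬x4) ∨ ¬¬(¬x2 ∧ x4)) ∧ ¬¬(¬¬x4 ∨ x4)
≡ ((x2 ∧ ¬x4) ∨ ¬¬(¬x2 ∧ x4)) ∧ ¬¬(¬¬x4 ∨ x4)
≡ ((x2 ∧ ¬x4) ∨ (¬x2 ∧ x4)) ∧ ¬¬(¬¬x4 ∨ x4)
≡ ((x2 ∧ ¬x4) ∨ (¬x2 ∧ x4)) ∧ (¬¬x4 ∨ x4)
≡ ((x2 ∧ ¬x4) ∨ (¬x2 ∧ x4)) ∧ (x4 ∨ x4)
≡ (x2 ∨ ¬x2) ∧ (x2 ∨ x4) ∧ (¬x4 ∨ ¬x2) ∧ (¬x4 ∨ x4) ∧ (x4 ∨ x4)
≡ (¬x4 ∨ ¬x2) ∧ x4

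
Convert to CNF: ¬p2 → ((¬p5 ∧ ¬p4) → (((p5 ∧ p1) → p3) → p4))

p2 ∨ p5 ∨ p4

¬p2 → ((¬p5 ∧ ¬p4) → (((p5 ∧ p1) → p3) → p4))
⇔ ¬¬p2 ∨ ((¬p5 ∧ ¬p4) → (((p5 ∧ p1) → p3) → p4))   [eliminate →]
⇔ ¬¬p2 ∨ ¬(¬p5 ∧ ¬p4) ∨ (((p5 ∧ p1) → p3) → p4)   [eliminate →]
⇔ ¬¬p2 ∨ ¬(¬p5 ∧ ¬p4) ∨ ¬((p5 ∧ p1) → p3) ∨ p4   [eliminate →]
⇔ ¬¬p2 ∨ ¬(¬p5 ∧ ¬p4) ∨ ¬(¬(p5 ∧ p1) ∨ p3) ∨ p4   [eliminate →]
⇔ p2 ∨ ¬(¬p5 ∧ ¬p4) ∨ ¬(¬(p5 ∧ p1) ∨ p3) ∨ p4   [double negation]
⇔ p2 ∨ ¬¬p5 ∨ ¬¬p4 ∨ ¬(¬(p5 ∧ p1) ∨ p3) ∨ p4   [De Morgan]
⇔ p2 ∨ p5 ∨ ¬¬p4 ∨ ¬(¬(p5 ∧ p1) ∨ p3) ∨ p4   [double negation]
⇔ p2 ∨ p5 ∨ p4 ∨ ¬(¬(p5 ∧ p1) ∨ p3) ∨ p4   [double negation]
⇔ p2 ∨ p5 ∨ p4 ∨ (¬¬(p5 ∧ p1) ∧ ¬p3) ∨ p4   [De Morgan]
⇔ p2 ∨ p5 ∨ p4 ∨ (p5 ∧ p1 ∧ ¬p3) ∨ p4   [double negation]
⇔ (p2 ∨ p5 ∨ p4 ∨ p5 ∨ p4) ∧ (p2 ∨ p5 ∨ p4 ∨ p1 ∨ p4) ∧ (p2 ∨ p5 ∨ p4 ∨ ¬p3 ∨ p4)   [distribute ∨ over ∧]
⇔ p2 ∨ p5 ∨ p4   [simplify]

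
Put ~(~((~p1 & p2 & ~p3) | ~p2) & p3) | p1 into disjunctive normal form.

~p2 | ~p3 | p1

~(~((~p1 & p2 & ~p3) | ~p2) & p3) | p1
≡ ~~((~p1 & p2 & ~p3) | ~p2) | ~p3 | p1   — De Morgan
≡ (~p1 & p2 & ~p3) | ~p2 | ~p3 | p1   — double negation
≡ ~p2 | ~p3 | p1   — simplify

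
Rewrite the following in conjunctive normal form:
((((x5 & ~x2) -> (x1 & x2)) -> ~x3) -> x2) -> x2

((((x5 & ~x2) -> (x1 & x2)) -> ~x3) -> x2) -> x2
= ~((((x5 & ~x2) -> (x1 & x2)) -> ~x3) -> x2) | x2   [eliminate ->]
= ~(~(((x5 & ~x2) -> (x1 & x2)) -> ~x3) | x2) | x2   [eliminate ->]
= ~(~(~((x5 & ~x2) -> (x1 & x2)) | ~x3) | x2) | x2   [eliminate ->]
= ~(~(~(~(x5 & ~x2) | (x1 & x2)) | ~x3) | x2) | x2   [eliminate ->]
= (~~(~(~(x5 & ~x2) | (x1 & x2)) | ~x3) & ~x2) | x2   [De Morgan]
= ((~(~(x5 & ~x2) | (x1 & x2)) | ~x3) & ~x2) | x2   [double negation]
= (((~~(x5 & ~x2) & ~(x1 & x2)) | ~x3) & ~x2) | x2   [De Morgan]
= (((x5 & ~x2 & ~(x1 & x2)) | ~x3) & ~x2) | x2   [double negation]
= (((x5 & ~x2 & (~x1 | ~x2)) | ~x3) & ~x2) | x2   [De Morgan]
= (x5 | ~x3 | x2) & (~x2 | ~x3 | x2) & (~x1 | ~x2 | ~x3 | x2) & (~x2 | x2)   [distribute | over &]
= x5 | ~x3 | x2   [simplify]

x5 | ~x3 | x2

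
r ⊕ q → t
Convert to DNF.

r ⊕ q → t
≡ ¬(r ⊕ q) ∨ t   (eliminate →)
≡ ¬(r ∧ ¬q ∨ ¬r ∧ q) ∨ t   (expand ⊕)
≡ ¬(r ∧ ¬q) ∧ ¬(¬r ∧ q) ∨ t   (De Morgan)
≡ (¬r ∨ ¬¬q) ∧ ¬(¬r ∧ q) ∨ t   (De Morgan)
≡ (¬r ∨ q) ∧ ¬(¬r ∧ q) ∨ t   (double negation)
≡ (¬r ∨ q) ∧ (¬¬r ∨ ¬q) ∨ t   (De Morgan)
≡ (¬r ∨ q) ∧ (r ∨ ¬q) ∨ t   (double negation)
≡ ¬r ∧ r ∨ ¬r ∧ ¬q ∨ q ∧ r ∨ q ∧ ¬q ∨ t   (distribute ∧ over ∨)
≡ ¬r ∧ ¬q ∨ q ∧ r ∨ t   (simplify)

¬r ∧ ¬q ∨ q ∧ r ∨ t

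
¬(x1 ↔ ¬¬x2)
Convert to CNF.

(x1 ∨ x2) ∧ (¬x2 ∨ ¬x1)

¬(x1 ↔ ¬¬x2)
≡ ¬((x1 → ¬¬x2) ∧ (¬¬x2 → x1))   [eliminate ↔]
≡ ¬((¬x1 ∨ ¬¬x2) ∧ (¬¬x2 → x1))   [eliminate →]
≡ ¬((¬x1 ∨ ¬¬x2) ∧ (¬¬¬x2 ∨ x1))   [eliminate →]
≡ ¬(¬x1 ∨ ¬¬x2) ∨ ¬(¬¬¬x2 ∨ x1)   [De Morgan]
≡ (¬¬x1 ∧ ¬¬¬x2) ∨ ¬(¬¬¬x2 ∨ x1)   [De Morgan]
≡ (x1 ∧ ¬¬¬x2) ∨ ¬(¬¬¬x2 ∨ x1)   [double negation]
≡ (x1 ∧ ¬x2) ∨ ¬(¬¬¬x2 ∨ x1)   [double negation]
≡ (x1 ∧ ¬x2) ∨ (¬¬¬¬x2 ∧ ¬x1)   [De Morgan]
≡ (x1 ∧ ¬x2) ∨ (¬¬x2 ∧ ¬x1)   [double negation]
≡ (x1 ∧ ¬x2) ∨ (x2 ∧ ¬x1)   [double negation]
≡ (x1 ∨ x2) ∧ (x1 ∨ ¬x1) ∧ (¬x2 ∨ x2) ∧ (¬x2 ∨ ¬x1)   [distribute ∨ over ∧]
≡ (x1 ∨ x2) ∧ (¬x2 ∨ ¬x1)   [simplify]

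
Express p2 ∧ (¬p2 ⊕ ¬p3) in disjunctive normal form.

p2 ∧ ¬p3

p2 ∧ (¬p2 ⊕ ¬p3)
⇔ p2 ∧ ((¬p2 ∧ ¬¬p3) ∨ (¬¬p2 ∧ ¬p3))   [expand ⊕]
⇔ p2 ∧ ((¬p2 ∧ p3) ∨ (¬¬p2 ∧ ¬p3))   [double negation]
⇔ p2 ∧ ((¬p2 ∧ p3) ∨ (p2 ∧ ¬p3))   [double negation]
⇔ (p2 ∧ ¬p2 ∧ p3) ∨ (p2 ∧ p2 ∧ ¬p3)   [distribute ∧ over ∨]
⇔ p2 ∧ ¬p3   [simplify]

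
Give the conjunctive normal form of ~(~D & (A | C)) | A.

D | ~C | A

~(~D & (A | C)) | A
≡ ~~D | ~(A | C) | A   — De Morgan
≡ D | ~(A | C) | A   — double negation
≡ D | (~A & ~C) | A   — De Morgan
≡ (D | ~A | A) & (D | ~C | A)   — distribute | over &
≡ D | ~C | A   — simplify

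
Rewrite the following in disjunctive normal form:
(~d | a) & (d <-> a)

(~d & ~a) | (a & d)

(~d | a) & (d <-> a)
≡ (~d | a) & (d -> a) & (a -> d)   — eliminate <->
≡ (~d | a) & (~d | a) & (a -> d)   — eliminate ->
≡ (~d | a) & (~d | a) & (~a | d)   — eliminate ->
≡ (~d & ~d & ~a) | (~d & ~d & d) | (~d & a & ~a) | (~d & a & d) | (a & ~d & ~a) | (a & ~d & d) | (a & a & ~a) | (a & a & d)   — distribute & over |
≡ (~d & ~a) | (a & d)   — simplify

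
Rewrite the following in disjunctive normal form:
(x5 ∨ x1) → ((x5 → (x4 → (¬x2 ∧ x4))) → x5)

(x5 ∨ x1) → ((x5 → (x4 → (¬x2 ∧ x4))) → x5)
⇔ ¬(x5 ∨ x1) ∨ ((x5 → (x4 → (¬x2 ∧ x4))) → x5)   [eliminate →]
⇔ ¬(x5 ∨ x1) ∨ ¬(x5 → (x4 → (¬x2 ∧ x4))) ∨ x5   [eliminate →]
⇔ ¬(x5 ∨ x1) ∨ ¬(¬x5 ∨ (x4 → (¬x2 ∧ x4))) ∨ x5   [eliminate →]
⇔ ¬(x5 ∨ x1) ∨ ¬(¬x5 ∨ ¬x4 ∨ (¬x2 ∧ x4)) ∨ x5   [eliminate →]
⇔ (¬x5 ∧ ¬x1) ∨ ¬(¬x5 ∨ ¬x4 ∨ (¬x2 ∧ x4)) ∨ x5   [De Morgan]
⇔ (¬x5 ∧ ¬x1) ∨ (¬¬x5 ∧ ¬¬x4 ∧ ¬(¬x2 ∧ x4)) ∨ x5   [De Morgan]
⇔ (¬x5 ∧ ¬x1) ∨ (x5 ∧ ¬¬x4 ∧ ¬(¬x2 ∧ x4)) ∨ x5   [double negation]
⇔ (¬x5 ∧ ¬x1) ∨ (x5 ∧ x4 ∧ ¬(¬x2 ∧ x4)) ∨ x5   [double negation]
⇔ (¬x5 ∧ ¬x1) ∨ (x5 ∧ x4 ∧ (¬¬x2 ∨ ¬x4)) ∨ x5   [De Morgan]
⇔ (¬x5 ∧ ¬x1) ∨ (x5 ∧ x4 ∧ (x2 ∨ ¬x4)) ∨ x5   [double negation]
⇔ (¬x5 ∧ ¬x1) ∨ (x5 ∧ x4 ∧ x2) ∨ (x5 ∧ x4 ∧ ¬x4) ∨ x5   [distribute ∧ over ∨]
⇔ (¬x5 ∧ ¬x1) ∨ x5   [simplify]

(¬x5 ∧ ¬x1) ∨ x5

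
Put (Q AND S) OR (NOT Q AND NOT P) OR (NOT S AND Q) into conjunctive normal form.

Q OR NOT P

(Q AND S) OR (NOT Q AND NOT P) OR (NOT S AND Q)
⇔ (Q OR NOT Q OR NOT S) AND (Q OR NOT Q OR Q) AND (Q OR NOT P OR NOT S) AND (Q OR NOT P OR Q) AND (S OR NOT Q OR NOT S) AND (S OR NOT Q OR Q) AND (S OR NOT P OR NOT S) AND (S OR NOT P OR Q)   [distribute OR over AND]
⇔ Q OR NOT P   [simplify]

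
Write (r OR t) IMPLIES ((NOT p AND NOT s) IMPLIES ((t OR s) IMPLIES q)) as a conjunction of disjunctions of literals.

(r OR t) IMPLIES ((NOT p AND NOT s) IMPLIES ((t OR s) IMPLIES q))
≡ NOT (r OR t) OR ((NOT p AND NOT s) IMPLIES ((t OR s) IMPLIES q))   [eliminate IMPLIES]
≡ NOT (r OR t) OR NOT (NOT p AND NOT s) OR ((t OR s) IMPLIES q)   [eliminate IMPLIES]
≡ NOT (r OR t) OR NOT (NOT p AND NOT s) OR NOT (t OR s) OR q   [eliminate IMPLIES]
≡ (NOT r AND NOT t) OR NOT (NOT p AND NOT s) OR NOT (t OR s) OR q   [De Morgan]
≡ (NOT r AND NOT t) OR NOT NOT p OR NOT NOT s OR NOT (t OR s) OR q   [De Morgan]
≡ (NOT r AND NOT t) OR p OR NOT NOT s OR NOT (t OR s) OR q   [double negation]
≡ (NOT r AND NOT t) OR p OR s OR NOT (t OR s) OR q   [double negation]
≡ (NOT r AND NOT t) OR p OR s OR (NOT t AND NOT s) OR q   [De Morgan]
≡ (NOT r OR p OR s OR NOT t OR q) AND (NOT r OR p OR s OR NOT s OR q) AND (NOT t OR p OR s OR NOT t OR q) AND (NOT t OR p OR s OR NOT s OR q)   [distribute OR over AND]
≡ NOT t OR p OR s OR q   [simplify]

NOT t OR p OR s OR q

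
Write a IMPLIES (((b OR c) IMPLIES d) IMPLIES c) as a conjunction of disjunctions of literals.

a IMPLIES (((b OR c) IMPLIES d) IMPLIES c)
≡ NOT a OR (((b OR c) IMPLIES d) IMPLIES c)
≡ NOT a OR NOT ((b OR c) IMPLIES d) OR c
≡ NOT a OR NOT (NOT (b OR c) OR d) OR c
≡ NOT a OR (NOT NOT (b OR c) AND NOT d) OR c
≡ NOT a OR ((b OR c) AND NOT d) OR c
≡ (NOT a OR b OR c OR c) AND (NOT a OR NOT d OR c)
≡ (NOT a OR b OR c) AND (NOT a OR NOT d OR c)

(NOT a OR b OR c) AND (NOT a OR NOT d OR c)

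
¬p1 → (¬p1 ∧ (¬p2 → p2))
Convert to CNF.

¬p1 → (¬p1 ∧ (¬p2 → p2))
⇔ ¬¬p1 ∨ (¬p1 ∧ (¬p2 → p2))   [eliminate →]
⇔ ¬¬p1 ∨ (¬p1 ∧ (¬¬p2 ∨ p2))   [eliminate →]
⇔ p1 ∨ (¬p1 ∧ (¬¬p2 ∨ p2))   [double negation]
⇔ p1 ∨ (¬p1 ∧ (p2 ∨ p2))   [double negation]
⇔ (p1 ∨ ¬p1) ∧ (p1 ∨ p2 ∨ p2)   [distribute ∨ over ∧]
⇔ p1 ∨ p2   [simplify]

p1 ∨ p2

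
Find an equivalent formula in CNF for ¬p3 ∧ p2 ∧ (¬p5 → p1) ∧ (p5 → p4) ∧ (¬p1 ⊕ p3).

¬p3 ∧ p2 ∧ (¬p5 → p1) ∧ (p5 → p4) ∧ (¬p1 ⊕ p3)
⇔ ¬p3 ∧ p2 ∧ (¬¬p5 ∨ p1) ∧ (p5 → p4) ∧ (¬p1 ⊕ p3)   — eliminate →
⇔ ¬p3 ∧ p2 ∧ (¬¬p5 ∨ p1) ∧ (¬p5 ∨ p4) ∧ (¬p1 ⊕ p3)   — eliminate →
⇔ ¬p3 ∧ p2 ∧ (¬¬p5 ∨ p1) ∧ (¬p5 ∨ p4) ∧ (¬p1 ∨ p3) ∧ ¬(¬p1 ∧ p3)   — expand ⊕
⇔ ¬p3 ∧ p2 ∧ (p5 ∨ p1) ∧ (¬p5 ∨ p4) ∧ (¬p1 ∨ p3) ∧ ¬(¬p1 ∧ p3)   — double negation
⇔ ¬p3 ∧ p2 ∧ (p5 ∨ p1) ∧ (¬p5 ∨ p4) ∧ (¬p1 ∨ p3) ∧ (¬¬p1 ∨ ¬p3)   — De Morgan
⇔ ¬p3 ∧ p2 ∧ (p5 ∨ p1) ∧ (¬p5 ∨ p4) ∧ (¬p1 ∨ p3) ∧ (p1 ∨ ¬p3)   — double negation
⇔ ¬p3 ∧ p2 ∧ (p5 ∨ p1) ∧ (¬p5 ∨ p4) ∧ (¬p1 ∨ p3)   — simplify

¬p3 ∧ p2 ∧ (p5 ∨ p1) ∧ (¬p5 ∨ p4) ∧ (¬p1 ∨ p3)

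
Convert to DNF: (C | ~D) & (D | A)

(C & D) | (C & A) | (~D & A)

(C | ~D) & (D | A)
⇔ (C & D) | (C & A) | (~D & D) | (~D & A)   (distribute & over |)
⇔ (C & D) | (C & A) | (~D & A)   (simplify)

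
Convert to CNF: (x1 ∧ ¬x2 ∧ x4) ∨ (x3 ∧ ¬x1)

(x1 ∧ ¬x2 ∧ x4) ∨ (x3 ∧ ¬x1)
= (x1 ∨ x3) ∧ (x1 ∨ ¬x1) ∧ (¬x2 ∨ x3) ∧ (¬x2 ∨ ¬x1) ∧ (x4 ∨ x3) ∧ (x4 ∨ ¬x1)
= (x1 ∨ x3) ∧ (¬x2 ∨ x3) ∧ (¬x2 ∨ ¬x1) ∧ (x4 ∨ x3) ∧ (x4 ∨ ¬x1)

(x1 ∨ x3) ∧ (¬x2 ∨ x3) ∧ (¬x2 ∨ ¬x1) ∧ (x4 ∨ x3) ∧ (x4 ∨ ¬x1)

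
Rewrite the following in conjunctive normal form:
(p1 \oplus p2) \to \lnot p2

(p1 \oplus p2) \to \lnot p2
≡ \lnot (p1 \oplus p2) \lor \lnot p2   [eliminate \to]
≡ \lnot ((p1 \lor p2) \land \lnot (p1 \land p2)) \lor \lnot p2   [expand \oplus]
≡ \lnot (p1 \lor p2) \lor \lnot \lnot (p1 \land p2) \lor \lnot p2   [De Morgan]
≡ (\lnot p1 \land \lnot p2) \lor \lnot \lnot (p1 \land p2) \lor \lnot p2   [De Morgan]
≡ (\lnot p1 \land \lnot p2) \lor (p1 \land p2) \lor \lnot p2   [double negation]
≡ (\lnot p1 \lor p1 \lor \lnot p2) \land (\lnot p1 \lor p2 \lor \lnot p2) \land (\lnot p2 \lor p1 \lor \lnot p2) \land (\lnot p2 \lor p2 \lor \lnot p2)   [distribute \lor over \land]
≡ \lnot p2 \lor p1   [simplify]

\lnot p2 \lor p1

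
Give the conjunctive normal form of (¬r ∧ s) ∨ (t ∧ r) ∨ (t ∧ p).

(¬r ∧ s) ∨ (t ∧ r) ∨ (t ∧ p)
= (¬r ∨ t ∨ t) ∧ (¬r ∨ t ∨ p) ∧ (¬r ∨ r ∨ t) ∧ (¬r ∨ r ∨ p) ∧ (s ∨ t ∨ t) ∧ (s ∨ t ∨ p) ∧ (s ∨ r ∨ t) ∧ (s ∨ r ∨ p)
= (¬r ∨ t) ∧ (s ∨ t) ∧ (s ∨ r ∨ p)

(¬r ∨ t) ∧ (s ∨ t) ∧ (s ∨ r ∨ p)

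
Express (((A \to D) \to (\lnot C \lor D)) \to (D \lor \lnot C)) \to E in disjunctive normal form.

(((A \to D) \to (\lnot C \lor D)) \to (D \lor \lnot C)) \to E
≡ \lnot (((A \to D) \to (\lnot C \lor D)) \to (D \lor \lnot C)) \lor E   — eliminate \to
≡ \lnot (\lnot ((A \to D) \to (\lnot C \lor D)) \lor D \lor \lnot C) \lor E   — eliminate \to
≡ \lnot (\lnot (\lnot (A \to D) \lor \lnot C \lor D) \lor D \lor \lnot C) \lor E   — eliminate \to
≡ \lnot (\lnot (\lnot (\lnot A \lor D) \lor \lnot C \lor D) \lor D \lor \lnot C) \lor E   — eliminate \to
≡ (\lnot \lnot (\lnot (\lnot A \lor D) \lor \lnot C \lor D) \land \lnot D \land \lnot \lnot C) \lor E   — De Morgan
≡ ((\lnot (\lnot A \lor D) \lor \lnot C \lor D) \land \lnot D \land \lnot \lnot C) \lor E   — double negation
≡ (((\lnot \lnot A \land \lnot D) \lor \lnot C \lor D) \land \lnot D \land \lnot \lnot C) \lor E   — De Morgan
≡ (((A \land \lnot D) \lor \lnot C \lor D) \land \lnot D \land \lnot \lnot C) \lor E   — double negation
≡ (((A \land \lnot D) \lor \lnot C \lor D) \land \lnot D \land C) \lor E   — double negation
≡ (A \land \lnot D \land \lnot D \land C) \lor (\lnot C \land \lnot D \land C) \lor (D \land \lnot D \land C) \lor E   — distribute \land over \lor
≡ (A \land \lnot D \land C) \lor E   — simplify

(A \land \lnot D \land C) \lor E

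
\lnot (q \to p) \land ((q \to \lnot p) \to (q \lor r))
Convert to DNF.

q \land \lnot p

\lnot (q \to p) \land ((q \to \lnot p) \to (q \lor r))
≡ \lnot (\lnot q \lor p) \land ((q \to \lnot p) \to (q \lor r))   [eliminate \to]
≡ \lnot (\lnot q \lor p) \land (\lnot (q \to \lnot p) \lor q \lor r)   [eliminate \to]
≡ \lnot (\lnot q \lor p) \land (\lnot (\lnot q \lor \lnot p) \lor q \lor r)   [eliminate \to]
≡ \lnot \lnot q \land \lnot p \land (\lnot (\lnot q \lor \lnot p) \lor q \lor r)   [De Morgan]
≡ q \land \lnot p \land (\lnot (\lnot q \lor \lnot p) \lor q \lor r)   [double negation]
≡ q \land \lnot p \land ((\lnot \lnot q \land \lnot \lnot p) \lor q \lor r)   [De Morgan]
≡ q \land \lnot p \land ((q \land \lnot \lnot p) \lor q \lor r)   [double negation]
≡ q \land \lnot p \land ((q \land p) \lor q \lor r)   [double negation]
≡ (q \land \lnot p \land q \land p) \lor (q \land \lnot p \land q) \lor (q \land \lnot p \land r)   [distribute \land over \lor]
≡ q \land \lnot p   [simplify]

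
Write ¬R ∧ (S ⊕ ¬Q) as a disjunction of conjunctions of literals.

¬R ∧ (S ⊕ ¬Q)
≡ ¬R ∧ ((S ∧ ¬¬Q) ∨ (¬S ∧ ¬Q))   (expand ⊕)
≡ ¬R ∧ ((S ∧ Q) ∨ (¬S ∧ ¬Q))   (double negation)
≡ (¬R ∧ S ∧ Q) ∨ (¬R ∧ ¬S ∧ ¬Q)   (distribute ∧ over ∨)

(¬R ∧ S ∧ Q) ∨ (¬R ∧ ¬S ∧ ¬Q)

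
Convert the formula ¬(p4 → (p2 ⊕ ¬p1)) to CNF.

p4 ∧ (¬p2 ∨ ¬p1) ∧ (p1 ∨ p2)

¬(p4 → (p2 ⊕ ¬p1))
≡ ¬(¬p4 ∨ (p2 ⊕ ¬p1))   (eliminate →)
≡ ¬(¬p4 ∨ ((p2 ∨ ¬p1) ∧ ¬(p2 ∧ ¬p1)))   (expand ⊕)
≡ ¬¬p4 ∧ ¬((p2 ∨ ¬p1) ∧ ¬(p2 ∧ ¬p1))   (De Morgan)
≡ p4 ∧ ¬((p2 ∨ ¬p1) ∧ ¬(p2 ∧ ¬p1))   (double negation)
≡ p4 ∧ (¬(p2 ∨ ¬p1) ∨ ¬¬(p2 ∧ ¬p1))   (De Morgan)
≡ p4 ∧ ((¬p2 ∧ ¬¬p1) ∨ ¬¬(p2 ∧ ¬p1))   (De Morgan)
≡ p4 ∧ ((¬p2 ∧ p1) ∨ ¬¬(p2 ∧ ¬p1))   (double negation)
≡ p4 ∧ ((¬p2 ∧ p1) ∨ (p2 ∧ ¬p1))   (double negation)
≡ p4 ∧ (¬p2 ∨ p2) ∧ (¬p2 ∨ ¬p1) ∧ (p1 ∨ p2) ∧ (p1 ∨ ¬p1)   (distribute ∨ over ∧)
≡ p4 ∧ (¬p2 ∨ ¬p1) ∧ (p1 ∨ p2)   (simplify)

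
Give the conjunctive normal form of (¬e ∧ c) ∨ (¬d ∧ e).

(¬e ∨ ¬d) ∧ (c ∨ ¬d) ∧ (c ∨ e)

(¬e ∧ c) ∨ (¬d ∧ e)
≡ (¬e ∨ ¬d) ∧ (¬e ∨ e) ∧ (c ∨ ¬d) ∧ (c ∨ e)   (distribute ∨ over ∧)
≡ (¬e ∨ ¬d) ∧ (c ∨ ¬d) ∧ (c ∨ e)   (simplify)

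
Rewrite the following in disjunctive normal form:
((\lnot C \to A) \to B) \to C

A \land \lnot B \lor C

((\lnot C \to A) \to B) \to C
⇔ \lnot ((\lnot C \to A) \to B) \lor C   [eliminate \to]
⇔ \lnot (\lnot (\lnot C \to A) \lor B) \lor C   [eliminate \to]
⇔ \lnot (\lnot (\lnot \lnot C \lor A) \lor B) \lor C   [eliminate \to]
⇔ \lnot \lnot (\lnot \lnot C \lor A) \land \lnot B \lor C   [De Morgan]
⇔ (\lnot \lnot C \lor A) \land \lnot B \lor C   [double negation]
⇔ (C \lor A) \land \lnot B \lor C   [double negation]
⇔ C \land \lnot B \lor A \land \lnot B \lor C   [distribute \land over \lor]
⇔ A \land \lnot B \lor C   [simplify]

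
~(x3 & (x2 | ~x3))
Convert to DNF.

~x3 | (~x2 & x3)

~(x3 & (x2 | ~x3))
⇔ ~x3 | ~(x2 | ~x3)   [De Morgan]
⇔ ~x3 | (~x2 & ~~x3)   [De Morgan]
⇔ ~x3 | (~x2 & x3)   [double negation]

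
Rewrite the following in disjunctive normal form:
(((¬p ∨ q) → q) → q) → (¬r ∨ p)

(((¬p ∨ q) → q) → q) → (¬r ∨ p)
⇔ ¬(((¬p ∨ q) → q) → q) ∨ ¬r ∨ p   — eliminate →
⇔ ¬(¬((¬p ∨ q) → q) ∨ q) ∨ ¬r ∨ p   — eliminate →
⇔ ¬(¬(¬(¬p ∨ q) ∨ q) ∨ q) ∨ ¬r ∨ p   — eliminate →
⇔ (¬¬(¬(¬p ∨ q) ∨ q) ∧ ¬q) ∨ ¬r ∨ p   — De Morgan
⇔ ((¬(¬p ∨ q) ∨ q) ∧ ¬q) ∨ ¬r ∨ p   — double negation
⇔ (((¬¬p ∧ ¬q) ∨ q) ∧ ¬q) ∨ ¬r ∨ p   — De Morgan
⇔ (((p ∧ ¬q) ∨ q) ∧ ¬q) ∨ ¬r ∨ p   — double negation
⇔ (p ∧ ¬q ∧ ¬q) ∨ (q ∧ ¬q) ∨ ¬r ∨ p   — distribute ∧ over ∨
⇔ ¬r ∨ p   — simplify

¬r ∨ p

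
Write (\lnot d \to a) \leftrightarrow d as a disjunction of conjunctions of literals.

(\lnot d \land \lnot a) \lor d

(\lnot d \to a) \leftrightarrow d
= ((\lnot d \to a) \to d) \land (d \to (\lnot d \to a))   (eliminate \leftrightarrow)
= (\lnot (\lnot d \to a) \lor d) \land (d \to (\lnot d \to a))   (eliminate \to)
= (\lnot (\lnot \lnot d \lor a) \lor d) \land (d \to (\lnot d \to a))   (eliminate \to)
= (\lnot (\lnot \lnot d \lor a) \lor d) \land (\lnot d \lor (\lnot d \to a))   (eliminate \to)
= (\lnot (\lnot \lnot d \lor a) \lor d) \land (\lnot d \lor \lnot \lnot d \lor a)   (eliminate \to)
= ((\lnot \lnot \lnot d \land \lnot a) \lor d) \land (\lnot d \lor \lnot \lnot d \lor a)   (De Morgan)
= ((\lnot d \land \lnot a) \lor d) \land (\lnot d \lor \lnot \lnot d \lor a)   (double negation)
= ((\lnot d \land \lnot a) \lor d) \land (\lnot d \lor d \lor a)   (double negation)
= (\lnot d \land \lnot a \land \lnot d) \lor (\lnot d \land \lnot a \land d) \lor (\lnot d \land \lnot a \land a) \lor (d \land \lnot d) \lor (d \land d) \lor (d \land a)   (distribute \land over \lor)
= (\lnot d \land \lnot a) \lor d   (simplify)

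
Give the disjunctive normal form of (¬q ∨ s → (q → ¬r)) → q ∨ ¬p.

(¬q ∨ s → (q → ¬r)) → q ∨ ¬p
≡ ¬(¬q ∨ s → (q → ¬r)) ∨ q ∨ ¬p   [eliminate →]
≡ ¬(¬(¬q ∨ s) ∨ (q → ¬r)) ∨ q ∨ ¬p   [eliminate →]
≡ ¬(¬(¬q ∨ s) ∨ ¬q ∨ ¬r) ∨ q ∨ ¬p   [eliminate →]
≡ ¬¬(¬q ∨ s) ∧ ¬¬q ∧ ¬¬r ∨ q ∨ ¬p   [De Morgan]
≡ (¬q ∨ s) ∧ ¬¬q ∧ ¬¬r ∨ q ∨ ¬p   [double negation]
≡ (¬q ∨ s) ∧ q ∧ ¬¬r ∨ q ∨ ¬p   [double negation]
≡ (¬q ∨ s) ∧ q ∧ r ∨ q ∨ ¬p   [double negation]
≡ ¬q ∧ q ∧ r ∨ s ∧ q ∧ r ∨ q ∨ ¬p   [distribute ∧ over ∨]
≡ q ∨ ¬p   [simplify]

q ∨ ¬p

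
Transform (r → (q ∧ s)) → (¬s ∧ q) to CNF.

(r ∨ ¬s) ∧ (r ∨ q) ∧ (¬q ∨ ¬s)

(r → (q ∧ s)) → (¬s ∧ q)
⇔ ¬(r → (q ∧ s)) ∨ (¬s ∧ q)   (eliminate →)
⇔ ¬(¬r ∨ (q ∧ s)) ∨ (¬s ∧ q)   (eliminate →)
⇔ (¬¬r ∧ ¬(q ∧ s)) ∨ (¬s ∧ q)   (De Morgan)
⇔ (r ∧ ¬(q ∧ s)) ∨ (¬s ∧ q)   (double negation)
⇔ (r ∧ (¬q ∨ ¬s)) ∨ (¬s ∧ q)   (De Morgan)
⇔ (r ∨ ¬s) ∧ (r ∨ q) ∧ (¬q ∨ ¬s ∨ ¬s) ∧ (¬q ∨ ¬s ∨ q)   (distribute ∨ over ∧)
⇔ (r ∨ ¬s) ∧ (r ∨ q) ∧ (¬q ∨ ¬s)   (simplify)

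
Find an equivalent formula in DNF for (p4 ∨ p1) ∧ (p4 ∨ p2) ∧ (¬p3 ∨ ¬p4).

(p4 ∨ p1) ∧ (p4 ∨ p2) ∧ (¬p3 ∨ ¬p4)
= (p4 ∧ p4 ∧ ¬p3) ∨ (p4 ∧ p4 ∧ ¬p4) ∨ (p4 ∧ p2 ∧ ¬p3) ∨ (p4 ∧ p2 ∧ ¬p4) ∨ (p1 ∧ p4 ∧ ¬p3) ∨ (p1 ∧ p4 ∧ ¬p4) ∨ (p1 ∧ p2 ∧ ¬p3) ∨ (p1 ∧ p2 ∧ ¬p4)   [distribute ∧ over ∨]
= (p4 ∧ ¬p3) ∨ (p1 ∧ p2 ∧ ¬p3) ∨ (p1 ∧ p2 ∧ ¬p4)   [simplify]

(p4 ∧ ¬p3) ∨ (p1 ∧ p2 ∧ ¬p3) ∨ (p1 ∧ p2 ∧ ¬p4)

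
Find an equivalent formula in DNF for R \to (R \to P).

R \to (R \to P)
≡ \lnot R \lor (R \to P)   — eliminate \to
≡ \lnot R \lor \lnot R \lor P   — eliminate \to
≡ \lnot R \lor P   — simplify

\lnot R \lor P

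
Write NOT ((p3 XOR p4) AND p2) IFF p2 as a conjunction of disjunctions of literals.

NOT ((p3 XOR p4) AND p2) IFF p2
⇔ (NOT ((p3 XOR p4) AND p2) IMPLIES p2) AND (p2 IMPLIES NOT ((p3 XOR p4) AND p2))   (eliminate IFF)
⇔ (NOT NOT ((p3 XOR p4) AND p2) OR p2) AND (p2 IMPLIES NOT ((p3 XOR p4) AND p2))   (eliminate IMPLIES)
⇔ (NOT NOT ((p3 OR p4) AND NOT (p3 AND p4) AND p2) OR p2) AND (p2 IMPLIES NOT ((p3 XOR p4) AND p2))   (expand XOR)
⇔ (NOT NOT ((p3 OR p4) AND NOT (p3 AND p4) AND p2) OR p2) AND (NOT p2 OR NOT ((p3 XOR p4) AND p2))   (eliminate IMPLIES)
⇔ (NOT NOT ((p3 OR p4) AND NOT (p3 AND p4) AND p2) OR p2) AND (NOT p2 OR NOT ((p3 OR p4) AND NOT (p3 AND p4) AND p2))   (expand XOR)
⇔ (((p3 OR p4) AND NOT (p3 AND p4) AND p2) OR p2) AND (NOT p2 OR NOT ((p3 OR p4) AND NOT (p3 AND p4) AND p2))   (double negation)
⇔ (((p3 OR p4) AND (NOT p3 OR NOT p4) AND p2) OR p2) AND (NOT p2 OR NOT ((p3 OR p4) AND NOT (p3 AND p4) AND p2))   (De Morgan)
⇔ (((p3 OR p4) AND (NOT p3 OR NOT p4) AND p2) OR p2) AND (NOT p2 OR NOT (p3 OR p4) OR NOT NOT (p3 AND p4) OR NOT p2)   (De Morgan)
⇔ (((p3 OR p4) AND (NOT p3 OR NOT p4) AND p2) OR p2) AND (NOT p2 OR (NOT p3 AND NOT p4) OR NOT NOT (p3 AND p4) OR NOT p2)   (De Morgan)
⇔ (((p3 OR p4) AND (NOT p3 OR NOT p4) AND p2) OR p2) AND (NOT p2 OR (NOT p3 AND NOT p4) OR (p3 AND p4) OR NOT p2)   (double negation)
⇔ (p3 OR p4 OR p2) AND (NOT p3 OR NOT p4 OR p2) AND (p2 OR p2) AND (NOT p2 OR NOT p3 OR p3 OR NOT p2) AND (NOT p2 OR NOT p3 OR p4 OR NOT p2) AND (NOT p2 OR NOT p4 OR p3 OR NOT p2) AND (NOT p2 OR NOT p4 OR p4 OR NOT p2)   (distribute OR over AND)
⇔ p2 AND (NOT p2 OR NOT p3 OR p4) AND (NOT p2 OR NOT p4 OR p3)   (simplify)

p2 AND (NOT p2 OR NOT p3 OR p4) AND (NOT p2 OR NOT p4 OR p3)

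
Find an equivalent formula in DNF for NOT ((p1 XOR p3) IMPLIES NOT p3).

NOT ((p1 XOR p3) IMPLIES NOT p3)
⇔ NOT (NOT (p1 XOR p3) OR NOT p3)   — eliminate IMPLIES
⇔ NOT (NOT ((p1 AND NOT p3) OR (NOT p1 AND p3)) OR NOT p3)   — expand XOR
⇔ NOT NOT ((p1 AND NOT p3) OR (NOT p1 AND p3)) AND NOT NOT p3   — De Morgan
⇔ ((p1 AND NOT p3) OR (NOT p1 AND p3)) AND NOT NOT p3   — double negation
⇔ ((p1 AND NOT p3) OR (NOT p1 AND p3)) AND p3   — double negation
⇔ (p1 AND NOT p3 AND p3) OR (NOT p1 AND p3 AND p3)   — distribute AND over OR
⇔ NOT p1 AND p3   — simplify

NOT p1 AND p3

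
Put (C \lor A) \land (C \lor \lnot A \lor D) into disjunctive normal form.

(C \lor A) \land (C \lor \lnot A \lor D)
≡ C \land C \lor C \land \lnot A \lor C \land D \lor A \land C \lor A \land \lnot A \lor A \land D   — distribute \land over \lor
≡ C \lor A \land D   — simplify

C \lor A \land D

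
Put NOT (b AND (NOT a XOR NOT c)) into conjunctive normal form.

NOT (b AND (NOT a XOR NOT c))
≡ NOT (b AND (NOT a OR NOT c) AND NOT (NOT a AND NOT c))   [expand XOR]
≡ NOT b OR NOT (NOT a OR NOT c) OR NOT NOT (NOT a AND NOT c)   [De Morgan]
≡ NOT b OR (NOT NOT a AND NOT NOT c) OR NOT NOT (NOT a AND NOT c)   [De Morgan]
≡ NOT b OR (a AND NOT NOT c) OR NOT NOT (NOT a AND NOT c)   [double negation]
≡ NOT b OR (a AND c) OR NOT NOT (NOT a AND NOT c)   [double negation]
≡ NOT b OR (a AND c) OR (NOT a AND NOT c)   [double negation]
≡ (NOT b OR a OR NOT a) AND (NOT b OR a OR NOT c) AND (NOT b OR c OR NOT a) AND (NOT b OR c OR NOT c)   [distribute OR over AND]
≡ (NOT b OR a OR NOT c) AND (NOT b OR c OR NOT a)   [simplify]

(NOT b OR a OR NOT c) AND (NOT b OR c OR NOT a)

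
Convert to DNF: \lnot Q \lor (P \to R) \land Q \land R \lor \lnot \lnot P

\lnot Q \lor (P \to R) \land Q \land R \lor \lnot \lnot P
≡ \lnot Q \lor (\lnot P \lor R) \land Q \land R \lor \lnot \lnot P   [eliminate \to]
≡ \lnot Q \lor (\lnot P \lor R) \land Q \land R \lor P   [double negation]
≡ \lnot Q \lor \lnot P \land Q \land R \lor R \land Q \land R \lor P   [distribute \land over \lor]
≡ \lnot Q \lor R \land Q \lor P   [simplify]

\lnot Q \lor R \land Q \lor P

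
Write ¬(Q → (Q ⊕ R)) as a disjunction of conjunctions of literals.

¬(Q → (Q ⊕ R))
≡ ¬(¬Q ∨ (Q ⊕ R))   (eliminate →)
≡ ¬(¬Q ∨ (Q ∧ ¬R) ∨ (¬Q ∧ R))   (expand ⊕)
≡ ¬¬Q ∧ ¬(Q ∧ ¬R) ∧ ¬(¬Q ∧ R)   (De Morgan)
≡ Q ∧ ¬(Q ∧ ¬R) ∧ ¬(¬Q ∧ R)   (double negation)
≡ Q ∧ (¬Q ∨ ¬¬R) ∧ ¬(¬Q ∧ R)   (De Morgan)
≡ Q ∧ (¬Q ∨ R) ∧ ¬(¬Q ∧ R)   (double negation)
≡ Q ∧ (¬Q ∨ R) ∧ (¬¬Q ∨ ¬R)   (De Morgan)
≡ Q ∧ (¬Q ∨ R) ∧ (Q ∨ ¬R)   (double negation)
≡ (Q ∧ ¬Q ∧ Q) ∨ (Q ∧ ¬Q ∧ ¬R) ∨ (Q ∧ R ∧ Q) ∨ (Q ∧ R ∧ ¬R)   (distribute ∧ over ∨)
≡ Q ∧ R   (simplify)

Q ∧ R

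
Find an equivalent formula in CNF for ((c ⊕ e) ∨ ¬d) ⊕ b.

(c ∨ e ∨ ¬d ∨ b) ∧ (¬c ∨ ¬e ∨ ¬d ∨ b) ∧ (¬c ∨ e ∨ ¬b) ∧ (¬e ∨ c ∨ ¬b) ∧ (d ∨ ¬b)

((c ⊕ e) ∨ ¬d) ⊕ b
⇔ ((c ⊕ e) ∨ ¬d ∨ b) ∧ ¬(((c ⊕ e) ∨ ¬d) ∧ b)   [expand ⊕]
⇔ (((c ∨ e) ∧ ¬(c ∧ e)) ∨ ¬d ∨ b) ∧ ¬(((c ⊕ e) ∨ ¬d) ∧ b)   [expand ⊕]
⇔ (((c ∨ e) ∧ ¬(c ∧ e)) ∨ ¬d ∨ b) ∧ ¬((((c ∨ e) ∧ ¬(c ∧ e)) ∨ ¬d) ∧ b)   [expand ⊕]
⇔ (((c ∨ e) ∧ (¬c ∨ ¬e)) ∨ ¬d ∨ b) ∧ ¬((((c ∨ e) ∧ ¬(c ∧ e)) ∨ ¬d) ∧ b)   [De Morgan]
⇔ (((c ∨ e) ∧ (¬c ∨ ¬e)) ∨ ¬d ∨ b) ∧ (¬(((c ∨ e) ∧ ¬(c ∧ e)) ∨ ¬d) ∨ ¬b)   [De Morgan]
⇔ (((c ∨ e) ∧ (¬c ∨ ¬e)) ∨ ¬d ∨ b) ∧ ((¬((c ∨ e) ∧ ¬(c ∧ e)) ∧ ¬¬d) ∨ ¬b)   [De Morgan]
⇔ (((c ∨ e) ∧ (¬c ∨ ¬e)) ∨ ¬d ∨ b) ∧ (((¬(c ∨ e) ∨ ¬¬(c ∧ e)) ∧ ¬¬d) ∨ ¬b)   [De Morgan]
⇔ (((c ∨ e) ∧ (¬c ∨ ¬e)) ∨ ¬d ∨ b) ∧ ((((¬c ∧ ¬e) ∨ ¬¬(c ∧ e)) ∧ ¬¬d) ∨ ¬b)   [De Morgan]
⇔ (((c ∨ e) ∧ (¬c ∨ ¬e)) ∨ ¬d ∨ b) ∧ ((((¬c ∧ ¬e) ∨ (c ∧ e)) ∧ ¬¬d) ∨ ¬b)   [double negation]
⇔ (((c ∨ e) ∧ (¬c ∨ ¬e)) ∨ ¬d ∨ b) ∧ ((((¬c ∧ ¬e) ∨ (c ∧ e)) ∧ d) ∨ ¬b)   [double negation]
⇔ (c ∨ e ∨ ¬d ∨ b) ∧ (¬c ∨ ¬e ∨ ¬d ∨ b) ∧ (¬c ∨ c ∨ ¬b) ∧ (¬c ∨ e ∨ ¬b) ∧ (¬e ∨ c ∨ ¬b) ∧ (¬e ∨ e ∨ ¬b) ∧ (d ∨ ¬b)   [distribute ∨ over ∧]
⇔ (c ∨ e ∨ ¬d ∨ b) ∧ (¬c ∨ ¬e ∨ ¬d ∨ b) ∧ (¬c ∨ e ∨ ¬b) ∧ (¬e ∨ c ∨ ¬b) ∧ (d ∨ ¬b)   [simplify]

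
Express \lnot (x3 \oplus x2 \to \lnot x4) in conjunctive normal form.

(x3 \lor x2) \land (\lnot x3 \lor \lnot x2) \land x4

\lnot (x3 \oplus x2 \to \lnot x4)
⇔ \lnot (\lnot (x3 \oplus x2) \lor \lnot x4)   [eliminate \to]
⇔ \lnot (\lnot ((x3 \lor x2) \land \lnot (x3 \land x2)) \lor \lnot x4)   [expand \oplus]
⇔ \lnot \lnot ((x3 \lor x2) \land \lnot (x3 \land x2)) \land \lnot \lnot x4   [De Morgan]
⇔ (x3 \lor x2) \land \lnot (x3 \land x2) \land \lnot \lnot x4   [double negation]
⇔ (x3 \lor x2) \land (\lnot x3 \lor \lnot x2) \land \lnot \lnot x4   [De Morgan]
⇔ (x3 \lor x2) \land (\lnot x3 \lor \lnot x2) \land x4   [double negation]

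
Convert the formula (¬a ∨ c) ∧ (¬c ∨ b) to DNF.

(¬a ∧ ¬c) ∨ (¬a ∧ b) ∨ (c ∧ b)

(¬a ∨ c) ∧ (¬c ∨ b)
= (¬a ∧ ¬c) ∨ (¬a ∧ b) ∨ (c ∧ ¬c) ∨ (c ∧ b)   — distribute ∧ over ∨
= (¬a ∧ ¬c) ∨ (¬a ∧ b) ∨ (c ∧ b)   — simplify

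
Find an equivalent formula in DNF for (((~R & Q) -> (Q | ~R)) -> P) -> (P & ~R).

(((~R & Q) -> (Q | ~R)) -> P) -> (P & ~R)
= ~(((~R & Q) -> (Q | ~R)) -> P) | (P & ~R)   — eliminate ->
= ~(~((~R & Q) -> (Q | ~R)) | P) | (P & ~R)   — eliminate ->
= ~(~(~(~R & Q) | Q | ~R) | P) | (P & ~R)   — eliminate ->
= (~~(~(~R & Q) | Q | ~R) & ~P) | (P & ~R)   — De Morgan
= ((~(~R & Q) | Q | ~R) & ~P) | (P & ~R)   — double negation
= ((~~R | ~Q | Q | ~R) & ~P) | (P & ~R)   — De Morgan
= ((R | ~Q | Q | ~R) & ~P) | (P & ~R)   — double negation
= (R & ~P) | (~Q & ~P) | (Q & ~P) | (~R & ~P) | (P & ~R)   — distribute & over |

(R & ~P) | (~Q & ~P) | (Q & ~P) | (~R & ~P) | (P & ~R)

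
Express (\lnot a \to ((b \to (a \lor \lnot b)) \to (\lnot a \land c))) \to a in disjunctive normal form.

(\lnot a \land \lnot b \land \lnot c) \lor a

(\lnot a \to ((b \to (a \lor \lnot b)) \to (\lnot a \land c))) \to a
= \lnot (\lnot a \to ((b \to (a \lor \lnot b)) \to (\lnot a \land c))) \lor a   (eliminate \to)
= \lnot (\lnot \lnot a \lor ((b \to (a \lor \lnot b)) \to (\lnot a \land c))) \lor a   (eliminate \to)
= \lnot (\lnot \lnot a \lor \lnot (b \to (a \lor \lnot b)) \lor (\lnot a \land c)) \lor a   (eliminate \to)
= \lnot (\lnot \lnot a \lor \lnot (\lnot b \lor a \lor \lnot b) \lor (\lnot a \land c)) \lor a   (eliminate \to)
= (\lnot \lnot \lnot a \land \lnot \lnot (\lnot b \lor a \lor \lnot b) \land \lnot (\lnot a \land c)) \lor a   (De Morgan)
= (\lnot a \land \lnot \lnot (\lnot b \lor a \lor \lnot b) \land \lnot (\lnot a \land c)) \lor a   (double negation)
= (\lnot a \land (\lnot b \lor a \lor \lnot b) \land \lnot (\lnot a \land c)) \lor a   (double negation)
= (\lnot a \land (\lnot b \lor a \lor \lnot b) \land (\lnot \lnot a \lor \lnot c)) \lor a   (De Morgan)
= (\lnot a \land (\lnot b \lor a \lor \lnot b) \land (a \lor \lnot c)) \lor a   (double negation)
= (\lnot a \land \lnot b \land a) \lor (\lnot a \land \lnot b \land \lnot c) \lor (\lnot a \land a \land a) \lor (\lnot a \land a \land \lnot c) \lor (\lnot a \land \lnot b \land a) \lor (\lnot a \land \lnot b \land \lnot c) \lor a   (distribute \land over \lor)
= (\lnot a \land \lnot b \land \lnot c) \lor a   (simplify)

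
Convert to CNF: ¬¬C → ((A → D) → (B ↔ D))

¬¬C → ((A → D) → (B ↔ D))
≡ ¬¬¬C ∨ ((A → D) → (B ↔ D))   — eliminate →
≡ ¬¬¬C ∨ ¬(A → D) ∨ (B ↔ D)   — eliminate →
≡ ¬¬¬C ∨ ¬(¬A ∨ D) ∨ (B ↔ D)   — eliminate →
≡ ¬¬¬C ∨ ¬(¬A ∨ D) ∨ ((B → D) ∧ (D → B))   — eliminate ↔
≡ ¬¬¬C ∨ ¬(¬A ∨ D) ∨ ((¬B ∨ D) ∧ (D → B))   — eliminate →
≡ ¬¬¬C ∨ ¬(¬A ∨ D) ∨ ((¬B ∨ D) ∧ (¬D ∨ B))   — eliminate →
≡ ¬C ∨ ¬(¬A ∨ D) ∨ ((¬B ∨ D) ∧ (¬D ∨ B))   — double negation
≡ ¬C ∨ (¬¬A ∧ ¬D) ∨ ((¬B ∨ D) ∧ (¬D ∨ B))   — De Morgan
≡ ¬C ∨ (A ∧ ¬D) ∨ ((¬B ∨ D) ∧ (¬D ∨ B))   — double negation
≡ (¬C ∨ A ∨ ¬B ∨ D) ∧ (¬C ∨ A ∨ ¬D ∨ B) ∧ (¬C ∨ ¬D ∨ ¬B ∨ D) ∧ (¬C ∨ ¬D ∨ ¬D ∨ B)   — distribute ∨ over ∧
≡ (¬C ∨ A ∨ ¬B ∨ D) ∧ (¬C ∨ ¬D ∨ B)   — simplify

(¬C ∨ A ∨ ¬B ∨ D) ∧ (¬C ∨ ¬D ∨ B)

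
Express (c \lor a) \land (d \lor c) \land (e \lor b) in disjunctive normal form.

(c \lor a) \land (d \lor c) \land (e \lor b)
⇔ (c \land d \land e) \lor (c \land d \land b) \lor (c \land c \land e) \lor (c \land c \land b) \lor (a \land d \land e) \lor (a \land d \land b) \lor (a \land c \land e) \lor (a \land c \land b)
⇔ (c \land e) \lor (c \land b) \lor (a \land d \land e) \lor (a \land d \land b)

(c \land e) \lor (c \land b) \lor (a \land d \land e) \lor (a \land d \land b)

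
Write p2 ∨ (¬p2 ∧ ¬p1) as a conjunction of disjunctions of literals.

p2 ∨ (¬p2 ∧ ¬p1)
⇔ (p2 ∨ ¬p2) ∧ (p2 ∨ ¬p1)   — distribute ∨ over ∧
⇔ p2 ∨ ¬p1   — simplify

p2 ∨ ¬p1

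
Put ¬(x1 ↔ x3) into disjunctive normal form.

(x1 ∧ ¬x3) ∨ (x3 ∧ ¬x1)

¬(x1 ↔ x3)
= ¬((x1 → x3) ∧ (x3 → x1))   — eliminate ↔
= ¬((¬x1 ∨ x3) ∧ (x3 → x1))   — eliminate →
= ¬((¬x1 ∨ x3) ∧ (¬x3 ∨ x1))   — eliminate →
= ¬(¬x1 ∨ x3) ∨ ¬(¬x3 ∨ x1)   — De Morgan
= (¬¬x1 ∧ ¬x3) ∨ ¬(¬x3 ∨ x1)   — De Morgan
= (x1 ∧ ¬x3) ∨ ¬(¬x3 ∨ x1)   — double negation
= (x1 ∧ ¬x3) ∨ (¬¬x3 ∧ ¬x1)   — De Morgan
= (x1 ∧ ¬x3) ∨ (x3 ∧ ¬x1)   — double negation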